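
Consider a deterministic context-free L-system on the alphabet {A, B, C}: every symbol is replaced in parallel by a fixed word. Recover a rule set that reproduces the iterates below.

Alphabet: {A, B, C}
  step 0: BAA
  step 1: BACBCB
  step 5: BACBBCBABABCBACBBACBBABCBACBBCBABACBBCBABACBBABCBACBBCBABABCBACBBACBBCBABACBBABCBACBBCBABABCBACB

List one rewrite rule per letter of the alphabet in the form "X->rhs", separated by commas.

A->CB, B->BA, C->BC

  step 0 ⇒ step 1: BAA ⇒ BA·CB·CB
    A ↦ CB
    B ↦ BA
    C ↦ BC  (constrained at step 1)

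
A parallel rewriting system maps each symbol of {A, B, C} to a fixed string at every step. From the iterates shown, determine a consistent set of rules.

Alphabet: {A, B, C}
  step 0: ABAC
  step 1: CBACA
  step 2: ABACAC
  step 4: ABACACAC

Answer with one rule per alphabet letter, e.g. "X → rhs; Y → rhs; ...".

A->C, B->BA, C->A

  step 1 ⇒ step 2: CBACA ⇒ A·BA·C·A·C
    A ↦ C
    B ↦ BA
    C ↦ A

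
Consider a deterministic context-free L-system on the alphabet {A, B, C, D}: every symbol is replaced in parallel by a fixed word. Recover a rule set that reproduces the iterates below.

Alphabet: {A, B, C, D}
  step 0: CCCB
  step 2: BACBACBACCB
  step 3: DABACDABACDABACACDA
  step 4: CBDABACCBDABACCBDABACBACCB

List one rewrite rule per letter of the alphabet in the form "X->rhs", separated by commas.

  step 3 ⇒ step 4: DABACDABACDABACACDA ⇒ C·B·DA·B·AC·C·B·DA·B·AC·C·B·DA·B·AC·B·AC·C·B
    A ↦ B
    B ↦ DA
    C ↦ AC
    D ↦ C

A->B, B->DA, C->AC, D->C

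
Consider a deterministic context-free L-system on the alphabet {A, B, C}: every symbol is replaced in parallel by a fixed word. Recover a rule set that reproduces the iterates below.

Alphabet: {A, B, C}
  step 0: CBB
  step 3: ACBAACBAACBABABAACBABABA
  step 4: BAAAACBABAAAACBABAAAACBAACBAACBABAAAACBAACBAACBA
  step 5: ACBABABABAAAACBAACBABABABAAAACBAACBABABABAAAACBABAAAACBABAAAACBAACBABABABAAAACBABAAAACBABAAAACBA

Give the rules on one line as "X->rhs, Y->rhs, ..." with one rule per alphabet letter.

  step 4 ⇒ step 5: BAAAACBABAAAACBABAAAACBAACBAACBABAAAACBAACBAACBA ⇒ AC·BA·BA·BA·BA·AA·AC·BA·AC·BA·BA·BA·BA·AA·AC·BA·AC·BA·BA·BA·BA·AA·AC·BA·BA·AA·AC·BA·BA·AA·AC·BA·AC·BA·BA·BA·BA·AA·AC·BA·BA·AA·AC·BA·BA·AA·AC·BA
    A ↦ BA
    B ↦ AC
    C ↦ AA

A->BA, B->AC, C->AA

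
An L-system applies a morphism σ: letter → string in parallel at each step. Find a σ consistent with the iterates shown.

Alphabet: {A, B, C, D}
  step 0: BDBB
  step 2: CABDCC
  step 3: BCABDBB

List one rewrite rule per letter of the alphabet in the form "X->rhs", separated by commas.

  step 2 ⇒ step 3: CABDCC ⇒ B·C·A·BD·B·B
    A ↦ C
    B ↦ A
    C ↦ B
    D ↦ BD

A->C, B->A, C->B, D->BD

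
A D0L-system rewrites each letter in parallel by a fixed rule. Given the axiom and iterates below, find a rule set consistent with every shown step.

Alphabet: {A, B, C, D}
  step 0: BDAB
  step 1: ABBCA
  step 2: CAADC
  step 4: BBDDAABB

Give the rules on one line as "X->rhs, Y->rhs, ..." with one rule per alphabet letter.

A->C, B->A, C->D, D->BB

  step 1 ⇒ step 2: ABBCA ⇒ C·A·A·D·C
    A ↦ C
    B ↦ A
    C ↦ D
  step 0 ⇒ step 1: BDAB ⇒ A·BB·C·A
    D ↦ BB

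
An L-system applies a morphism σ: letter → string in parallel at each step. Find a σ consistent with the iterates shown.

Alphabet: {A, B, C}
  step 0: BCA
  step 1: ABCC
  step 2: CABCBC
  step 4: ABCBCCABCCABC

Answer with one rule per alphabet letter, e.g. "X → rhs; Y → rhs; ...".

A->C, B->A, C->BC

  step 1 ⇒ step 2: ABCC ⇒ C·A·BC·BC
    A ↦ C
    B ↦ A
    C ↦ BC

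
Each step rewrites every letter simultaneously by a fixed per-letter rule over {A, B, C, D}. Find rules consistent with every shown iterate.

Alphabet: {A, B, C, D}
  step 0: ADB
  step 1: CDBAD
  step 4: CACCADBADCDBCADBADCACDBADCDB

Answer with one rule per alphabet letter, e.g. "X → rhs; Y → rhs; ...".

A->C, B->AD, C->CA, D->DB

  step 0 ⇒ step 1: ADB ⇒ C·DB·AD
    A ↦ C
    B ↦ AD
    D ↦ DB
    C ↦ CA  (constrained at step 1)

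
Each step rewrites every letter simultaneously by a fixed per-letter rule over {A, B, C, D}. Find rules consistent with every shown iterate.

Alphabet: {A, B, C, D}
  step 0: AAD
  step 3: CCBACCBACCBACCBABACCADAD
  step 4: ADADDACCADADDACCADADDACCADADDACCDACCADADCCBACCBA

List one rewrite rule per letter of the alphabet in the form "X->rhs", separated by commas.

  step 3 ⇒ step 4: CCBACCBACCBACCBABACCADAD ⇒ AD·AD·DA·CC·AD·AD·DA·CC·AD·AD·DA·CC·AD·AD·DA·CC·DA·CC·AD·AD·CC·BA·CC·BA
    A ↦ CC
    B ↦ DA
    C ↦ AD
    D ↦ BA

A->CC, B->DA, C->AD, D->BA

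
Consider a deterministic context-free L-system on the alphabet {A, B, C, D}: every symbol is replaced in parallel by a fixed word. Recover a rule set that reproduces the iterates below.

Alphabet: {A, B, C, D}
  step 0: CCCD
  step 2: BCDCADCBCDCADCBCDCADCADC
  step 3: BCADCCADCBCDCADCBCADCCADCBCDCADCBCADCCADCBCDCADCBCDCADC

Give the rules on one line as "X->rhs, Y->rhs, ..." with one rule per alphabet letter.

  step 2 ⇒ step 3: BCDCADCBCDCADCBCDCADCADC ⇒ BC·ADC·C·ADC·BCD·C·ADC·BC·ADC·C·ADC·BCD·C·ADC·BC·ADC·C·ADC·BCD·C·ADC·BCD·C·ADC
    A ↦ BCD
    B ↦ BC
    C ↦ ADC
    D ↦ C

A->BCD, B->BC, C->ADC, D->C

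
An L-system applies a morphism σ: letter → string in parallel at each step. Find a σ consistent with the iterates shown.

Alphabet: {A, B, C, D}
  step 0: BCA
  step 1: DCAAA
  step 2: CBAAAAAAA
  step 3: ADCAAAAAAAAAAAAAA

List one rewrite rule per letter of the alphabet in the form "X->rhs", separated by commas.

  step 2 ⇒ step 3: CBAAAAAAA ⇒ A·DC·AA·AA·AA·AA·AA·AA·AA
    A ↦ AA
    B ↦ DC
    C ↦ A
  step 1 ⇒ step 2: DCAAA ⇒ CB·A·AA·AA·AA
    D ↦ CB

A->AA, B->DC, C->A, D->CB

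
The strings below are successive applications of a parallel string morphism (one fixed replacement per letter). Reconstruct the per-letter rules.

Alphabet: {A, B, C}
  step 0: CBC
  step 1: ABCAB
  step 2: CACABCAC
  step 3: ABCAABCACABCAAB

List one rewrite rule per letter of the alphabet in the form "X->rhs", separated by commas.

A->CA, B->C, C->AB

  step 2 ⇒ step 3: CACABCAC ⇒ AB·CA·AB·CA·C·AB·CA·AB
    A ↦ CA
    B ↦ C
    C ↦ AB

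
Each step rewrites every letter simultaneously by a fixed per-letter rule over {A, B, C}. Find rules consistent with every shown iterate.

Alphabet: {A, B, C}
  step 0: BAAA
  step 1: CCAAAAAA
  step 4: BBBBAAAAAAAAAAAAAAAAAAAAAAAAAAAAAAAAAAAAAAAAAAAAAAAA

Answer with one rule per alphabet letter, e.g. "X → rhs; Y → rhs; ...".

A->AA, B->CC, C->B

  step 0 ⇒ step 1: BAAA ⇒ CC·AA·AA·AA
    A ↦ AA
    B ↦ CC
    C ↦ B  (constrained at step 1)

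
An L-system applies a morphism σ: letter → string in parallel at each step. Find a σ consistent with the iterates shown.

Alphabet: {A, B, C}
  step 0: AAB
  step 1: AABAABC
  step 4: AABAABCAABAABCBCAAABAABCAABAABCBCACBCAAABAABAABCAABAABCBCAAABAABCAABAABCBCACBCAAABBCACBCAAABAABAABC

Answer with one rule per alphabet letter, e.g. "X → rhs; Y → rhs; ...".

A->AAB, B->C, C->BCA

  step 0 ⇒ step 1: AAB ⇒ AAB·AAB·C
    A ↦ AAB
    B ↦ C
    C ↦ BCA  (constrained at step 1)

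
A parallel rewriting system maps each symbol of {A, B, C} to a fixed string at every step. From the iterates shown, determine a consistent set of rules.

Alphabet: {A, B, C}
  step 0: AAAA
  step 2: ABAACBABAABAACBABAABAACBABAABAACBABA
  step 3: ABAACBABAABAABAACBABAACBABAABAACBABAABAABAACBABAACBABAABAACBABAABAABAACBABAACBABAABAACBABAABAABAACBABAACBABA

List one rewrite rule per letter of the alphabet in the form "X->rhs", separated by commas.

  step 2 ⇒ step 3: ABAACBABAABAACBABAABAACBABAABAACBABA ⇒ ABA·ACB·ABA·ABA·ABA·ACB·ABA·ACB·ABA·ABA·ACB·ABA·ABA·ABA·ACB·ABA·ACB·ABA·ABA·ACB·ABA·ABA·ABA·ACB·ABA·ACB·ABA·ABA·ACB·ABA·ABA·ABA·ACB·ABA·ACB·ABA
    A ↦ ABA
    B ↦ ACB
    C ↦ ABA

A->ABA, B->ACB, C->ABA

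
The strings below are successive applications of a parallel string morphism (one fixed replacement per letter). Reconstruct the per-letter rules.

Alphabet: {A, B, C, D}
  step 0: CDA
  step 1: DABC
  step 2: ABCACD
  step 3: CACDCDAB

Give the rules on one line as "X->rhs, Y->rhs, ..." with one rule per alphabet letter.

A->C, B->AC, C->D, D->AB

  step 2 ⇒ step 3: ABCACD ⇒ C·AC·D·C·D·AB
    A ↦ C
    B ↦ AC
    C ↦ D
    D ↦ AB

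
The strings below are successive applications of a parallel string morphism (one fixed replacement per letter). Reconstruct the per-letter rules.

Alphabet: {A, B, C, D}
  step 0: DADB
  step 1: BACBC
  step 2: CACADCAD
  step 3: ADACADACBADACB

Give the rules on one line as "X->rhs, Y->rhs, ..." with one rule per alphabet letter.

A->AC, B->C, C->AD, D->B

  step 2 ⇒ step 3: CACADCAD ⇒ AD·AC·AD·AC·B·AD·AC·B
    A ↦ AC
    C ↦ AD
    D ↦ B
  step 0 ⇒ step 1: DADB ⇒ B·AC·B·C
    B ↦ C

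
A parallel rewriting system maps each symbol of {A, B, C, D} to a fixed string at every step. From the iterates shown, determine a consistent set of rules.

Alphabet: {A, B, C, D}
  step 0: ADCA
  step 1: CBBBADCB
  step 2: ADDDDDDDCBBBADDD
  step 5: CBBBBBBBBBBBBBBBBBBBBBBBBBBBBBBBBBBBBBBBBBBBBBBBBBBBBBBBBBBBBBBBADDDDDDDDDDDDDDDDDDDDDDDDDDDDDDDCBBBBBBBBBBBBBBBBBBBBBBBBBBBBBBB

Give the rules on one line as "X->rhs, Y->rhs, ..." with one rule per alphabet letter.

  step 1 ⇒ step 2: CBBBADCB ⇒ AD·DD·DD·DD·CB·BB·AD·DD
    A ↦ CB
    B ↦ DD
    C ↦ AD
    D ↦ BB

A->CB, B->DD, C->AD, D->BB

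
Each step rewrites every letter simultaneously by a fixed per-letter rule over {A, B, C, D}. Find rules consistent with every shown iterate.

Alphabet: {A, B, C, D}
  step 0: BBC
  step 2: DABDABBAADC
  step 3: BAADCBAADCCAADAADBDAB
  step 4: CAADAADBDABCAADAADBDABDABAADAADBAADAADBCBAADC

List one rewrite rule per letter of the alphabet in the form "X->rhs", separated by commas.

A->AAD, B->C, C->DAB, D->B

  step 3 ⇒ step 4: BAADCBAADCCAADAADBDAB ⇒ C·AAD·AAD·B·DAB·C·AAD·AAD·B·DAB·DAB·AAD·AAD·B·AAD·AAD·B·C·B·AAD·C
    A ↦ AAD
    B ↦ C
    C ↦ DAB
    D ↦ B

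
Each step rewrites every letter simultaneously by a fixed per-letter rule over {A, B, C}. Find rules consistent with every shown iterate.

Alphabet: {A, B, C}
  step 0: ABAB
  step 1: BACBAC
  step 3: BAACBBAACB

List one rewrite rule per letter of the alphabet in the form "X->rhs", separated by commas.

A->B, B->AC, C->A

  step 0 ⇒ step 1: ABAB ⇒ B·AC·B·AC
    A ↦ B
    B ↦ AC
    C ↦ A  (constrained at step 1)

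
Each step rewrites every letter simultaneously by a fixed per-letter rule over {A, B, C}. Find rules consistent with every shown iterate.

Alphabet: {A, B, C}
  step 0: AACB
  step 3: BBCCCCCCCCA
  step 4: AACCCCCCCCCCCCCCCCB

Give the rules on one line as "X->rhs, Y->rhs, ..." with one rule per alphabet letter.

A->B, B->A, C->CC

  step 3 ⇒ step 4: BBCCCCCCCCA ⇒ A·A·CC·CC·CC·CC·CC·CC·CC·CC·B
    A ↦ B
    B ↦ A
    C ↦ CC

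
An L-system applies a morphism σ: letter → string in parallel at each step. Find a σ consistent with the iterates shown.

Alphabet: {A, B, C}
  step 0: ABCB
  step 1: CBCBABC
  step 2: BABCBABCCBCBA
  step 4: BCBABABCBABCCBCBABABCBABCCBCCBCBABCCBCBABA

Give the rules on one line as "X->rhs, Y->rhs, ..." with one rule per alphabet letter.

A->C, B->BC, C->BA

  step 1 ⇒ step 2: CBCBABC ⇒ BA·BC·BA·BC·C·BC·BA
    A ↦ C
    B ↦ BC
    C ↦ BA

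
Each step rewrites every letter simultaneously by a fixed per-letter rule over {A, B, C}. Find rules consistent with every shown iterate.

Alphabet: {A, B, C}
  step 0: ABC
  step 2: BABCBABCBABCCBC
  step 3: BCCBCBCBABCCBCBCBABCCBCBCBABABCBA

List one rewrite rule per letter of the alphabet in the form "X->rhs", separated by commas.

A->CBC, B->BC, C->BA

  step 2 ⇒ step 3: BABCBABCBABCCBC ⇒ BC·CBC·BC·BA·BC·CBC·BC·BA·BC·CBC·BC·BA·BA·BC·BA
    A ↦ CBC
    B ↦ BC
    C ↦ BA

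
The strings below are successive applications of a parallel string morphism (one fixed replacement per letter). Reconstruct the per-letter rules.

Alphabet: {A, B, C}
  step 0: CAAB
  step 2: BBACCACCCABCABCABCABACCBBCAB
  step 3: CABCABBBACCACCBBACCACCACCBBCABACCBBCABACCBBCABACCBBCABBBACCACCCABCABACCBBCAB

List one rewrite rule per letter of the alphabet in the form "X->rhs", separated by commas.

  step 2 ⇒ step 3: BBACCACCCABCABCABCABACCBBCAB ⇒ CAB·CAB·BB·ACC·ACC·BB·ACC·ACC·ACC·BB·CAB·ACC·BB·CAB·ACC·BB·CAB·ACC·BB·CAB·BB·ACC·ACC·CAB·CAB·ACC·BB·CAB
    A ↦ BB
    B ↦ CAB
    C ↦ ACC

A->BB, B->CAB, C->ACC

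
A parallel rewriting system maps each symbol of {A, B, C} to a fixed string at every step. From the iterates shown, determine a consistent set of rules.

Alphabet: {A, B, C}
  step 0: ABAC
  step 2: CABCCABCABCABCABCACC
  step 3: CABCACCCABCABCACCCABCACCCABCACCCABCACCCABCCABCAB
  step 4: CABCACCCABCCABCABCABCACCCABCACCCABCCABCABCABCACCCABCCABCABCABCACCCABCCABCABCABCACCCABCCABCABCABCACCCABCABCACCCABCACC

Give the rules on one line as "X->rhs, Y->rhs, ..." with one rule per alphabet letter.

  step 3 ⇒ step 4: CABCACCCABCABCACCCABCACCCABCACCCABCACCCABCCABCAB ⇒ CAB·C·ACC·CAB·C·CAB·CAB·CAB·C·ACC·CAB·C·ACC·CAB·C·CAB·CAB·CAB·C·ACC·CAB·C·CAB·CAB·CAB·C·ACC·CAB·C·CAB·CAB·CAB·C·ACC·CAB·C·CAB·CAB·CAB·C·ACC·CAB·CAB·C·ACC·CAB·C·ACC
    A ↦ C
    B ↦ ACC
    C ↦ CAB

A->C, B->ACC, C->CAB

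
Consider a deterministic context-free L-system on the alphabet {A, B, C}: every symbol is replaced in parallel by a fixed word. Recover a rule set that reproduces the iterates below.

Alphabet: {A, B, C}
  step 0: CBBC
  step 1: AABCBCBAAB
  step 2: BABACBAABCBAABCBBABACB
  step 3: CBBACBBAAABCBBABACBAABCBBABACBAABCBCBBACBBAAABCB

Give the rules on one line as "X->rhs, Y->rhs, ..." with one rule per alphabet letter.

  step 2 ⇒ step 3: BABACBAABCBAABCBBABACB ⇒ CB·BA·CB·BA·AAB·CB·BA·BA·CB·AAB·CB·BA·BA·CB·AAB·CB·CB·BA·CB·BA·AAB·CB
    A ↦ BA
    B ↦ CB
    C ↦ AAB

A->BA, B->CB, C->AAB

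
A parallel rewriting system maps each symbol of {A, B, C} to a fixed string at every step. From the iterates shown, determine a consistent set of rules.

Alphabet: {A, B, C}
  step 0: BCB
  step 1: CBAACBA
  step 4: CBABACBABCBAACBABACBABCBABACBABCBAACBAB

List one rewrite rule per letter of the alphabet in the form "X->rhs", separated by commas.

A->B, B->CBA, C->A

  step 0 ⇒ step 1: BCB ⇒ CBA·A·CBA
    B ↦ CBA
    C ↦ A
    A ↦ B  (constrained at step 1)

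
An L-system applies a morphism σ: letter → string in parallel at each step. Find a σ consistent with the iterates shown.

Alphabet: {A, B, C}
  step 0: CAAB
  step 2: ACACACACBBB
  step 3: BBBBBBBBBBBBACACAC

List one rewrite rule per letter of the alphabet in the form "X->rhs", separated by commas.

  step 2 ⇒ step 3: ACACACACBBB ⇒ B·BB·B·BB·B·BB·B·BB·AC·AC·AC
    A ↦ B
    B ↦ AC
    C ↦ BB

A->B, B->AC, C->BB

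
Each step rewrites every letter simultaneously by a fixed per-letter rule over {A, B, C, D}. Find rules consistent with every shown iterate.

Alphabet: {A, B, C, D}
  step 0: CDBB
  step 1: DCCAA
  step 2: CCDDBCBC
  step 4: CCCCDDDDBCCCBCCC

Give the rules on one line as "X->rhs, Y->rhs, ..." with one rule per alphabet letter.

A->BC, B->A, C->D, D->CC

  step 1 ⇒ step 2: DCCAA ⇒ CC·D·D·BC·BC
    A ↦ BC
    C ↦ D
    D ↦ CC
  step 0 ⇒ step 1: CDBB ⇒ D·CC·A·A
    B ↦ A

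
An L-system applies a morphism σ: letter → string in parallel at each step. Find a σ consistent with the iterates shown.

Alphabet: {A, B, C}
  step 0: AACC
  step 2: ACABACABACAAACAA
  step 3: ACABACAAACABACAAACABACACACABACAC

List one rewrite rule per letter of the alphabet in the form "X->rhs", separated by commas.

A->AC, B->AA, C->AB

  step 2 ⇒ step 3: ACABACABACAAACAA ⇒ AC·AB·AC·AA·AC·AB·AC·AA·AC·AB·AC·AC·AC·AB·AC·AC
    A ↦ AC
    B ↦ AA
    C ↦ AB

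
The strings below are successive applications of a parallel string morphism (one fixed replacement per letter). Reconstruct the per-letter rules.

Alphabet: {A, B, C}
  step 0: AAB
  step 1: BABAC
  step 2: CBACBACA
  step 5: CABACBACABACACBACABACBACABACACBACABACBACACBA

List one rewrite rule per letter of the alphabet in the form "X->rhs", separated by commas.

  step 1 ⇒ step 2: BABAC ⇒ C·BA·C·BA·CA
    A ↦ BA
    B ↦ C
    C ↦ CA

A->BA, B->C, C->CA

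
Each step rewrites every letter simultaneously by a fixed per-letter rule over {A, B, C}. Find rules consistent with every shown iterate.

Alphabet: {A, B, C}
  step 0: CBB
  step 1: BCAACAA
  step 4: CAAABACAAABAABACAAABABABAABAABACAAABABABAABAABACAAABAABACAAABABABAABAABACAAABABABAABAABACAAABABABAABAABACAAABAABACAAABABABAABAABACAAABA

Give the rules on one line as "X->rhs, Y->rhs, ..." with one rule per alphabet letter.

  step 0 ⇒ step 1: CBB ⇒ B·CAA·CAA
    B ↦ CAA
    C ↦ B
    A ↦ ABA  (constrained at step 1)

A->ABA, B->CAA, C->B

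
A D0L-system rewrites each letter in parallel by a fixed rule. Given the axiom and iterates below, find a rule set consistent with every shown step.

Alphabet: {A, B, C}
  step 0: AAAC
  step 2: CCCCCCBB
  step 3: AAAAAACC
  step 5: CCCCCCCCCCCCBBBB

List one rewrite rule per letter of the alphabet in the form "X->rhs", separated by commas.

  step 2 ⇒ step 3: CCCCCCBB ⇒ A·A·A·A·A·A·C·C
    B ↦ C
    C ↦ A
    A ↦ BB  (constrained at step 0)

A->BB, B->C, C->A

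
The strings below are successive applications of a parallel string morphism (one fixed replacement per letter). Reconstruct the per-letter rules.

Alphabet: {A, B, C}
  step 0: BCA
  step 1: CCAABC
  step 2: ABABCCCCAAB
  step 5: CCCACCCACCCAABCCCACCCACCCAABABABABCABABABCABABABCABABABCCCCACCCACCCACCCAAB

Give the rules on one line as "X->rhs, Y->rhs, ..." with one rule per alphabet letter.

  step 1 ⇒ step 2: CCAABC ⇒ AB·AB·C·C·CCA·AB
    A ↦ C
    B ↦ CCA
    C ↦ AB

A->C, B->CCA, C->AB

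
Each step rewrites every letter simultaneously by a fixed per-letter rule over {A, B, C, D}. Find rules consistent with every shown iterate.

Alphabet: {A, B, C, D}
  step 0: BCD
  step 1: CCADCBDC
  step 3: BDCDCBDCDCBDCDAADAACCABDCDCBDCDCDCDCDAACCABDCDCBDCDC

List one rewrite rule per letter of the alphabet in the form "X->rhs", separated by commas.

A->DAA, B->CCA, C->DC, D->BDC

  step 0 ⇒ step 1: BCD ⇒ CCA·DC·BDC
    B ↦ CCA
    C ↦ DC
    D ↦ BDC
    A ↦ DAA  (constrained at step 1)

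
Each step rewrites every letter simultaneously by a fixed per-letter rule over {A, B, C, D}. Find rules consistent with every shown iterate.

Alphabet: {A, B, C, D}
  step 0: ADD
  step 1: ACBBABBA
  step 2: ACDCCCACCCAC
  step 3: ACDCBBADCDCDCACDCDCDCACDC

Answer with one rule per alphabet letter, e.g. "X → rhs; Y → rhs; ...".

A->AC, B->C, C->DC, D->BBA

  step 2 ⇒ step 3: ACDCCCACCCAC ⇒ AC·DC·BBA·DC·DC·DC·AC·DC·DC·DC·AC·DC
    A ↦ AC
    C ↦ DC
    D ↦ BBA
  step 1 ⇒ step 2: ACBBABBA ⇒ AC·DC·C·C·AC·C·C·AC
    B ↦ C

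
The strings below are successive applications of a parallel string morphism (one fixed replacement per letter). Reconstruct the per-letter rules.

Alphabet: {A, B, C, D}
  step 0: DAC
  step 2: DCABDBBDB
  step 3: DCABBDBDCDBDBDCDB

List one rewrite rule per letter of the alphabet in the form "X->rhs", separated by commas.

  step 2 ⇒ step 3: DCABDBBDB ⇒ DC·AB·B·DB·DC·DB·DB·DC·DB
    A ↦ B
    B ↦ DB
    C ↦ AB
    D ↦ DC

A->B, B->DB, C->AB, D->DC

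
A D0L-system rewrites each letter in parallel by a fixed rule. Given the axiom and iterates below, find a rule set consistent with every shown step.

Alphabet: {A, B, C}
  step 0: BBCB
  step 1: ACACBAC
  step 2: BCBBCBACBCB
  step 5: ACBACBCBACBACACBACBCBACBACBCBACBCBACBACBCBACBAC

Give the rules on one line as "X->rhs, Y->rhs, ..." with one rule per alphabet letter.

  step 1 ⇒ step 2: ACACBAC ⇒ BC·B·BC·B·AC·BC·B
    A ↦ BC
    B ↦ AC
    C ↦ B

A->BC, B->AC, C->B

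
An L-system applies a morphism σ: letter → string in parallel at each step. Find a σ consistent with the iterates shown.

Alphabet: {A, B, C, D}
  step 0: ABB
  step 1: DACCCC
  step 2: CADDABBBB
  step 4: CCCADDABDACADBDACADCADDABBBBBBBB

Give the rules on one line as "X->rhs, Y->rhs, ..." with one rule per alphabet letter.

A->DA, B->CC, C->B, D->CAD

  step 1 ⇒ step 2: DACCCC ⇒ CAD·DA·B·B·B·B
    A ↦ DA
    C ↦ B
    D ↦ CAD
  step 0 ⇒ step 1: ABB ⇒ DA·CC·CC
    B ↦ CC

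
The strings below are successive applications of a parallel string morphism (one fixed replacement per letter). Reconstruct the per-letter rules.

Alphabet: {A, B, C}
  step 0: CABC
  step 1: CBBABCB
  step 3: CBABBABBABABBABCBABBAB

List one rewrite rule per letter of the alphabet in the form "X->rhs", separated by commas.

  step 0 ⇒ step 1: CABC ⇒ CB·B·AB·CB
    A ↦ B
    B ↦ AB
    C ↦ CB

A->B, B->AB, C->CB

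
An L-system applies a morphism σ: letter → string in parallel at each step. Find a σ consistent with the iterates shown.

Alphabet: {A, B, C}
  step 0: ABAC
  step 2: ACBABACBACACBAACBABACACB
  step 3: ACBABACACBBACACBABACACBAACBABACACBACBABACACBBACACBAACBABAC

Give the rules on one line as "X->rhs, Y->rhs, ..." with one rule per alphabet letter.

  step 2 ⇒ step 3: ACBABACBACACBAACBABACACB ⇒ ACB·A·BAC·ACB·BAC·ACB·A·BAC·ACB·A·ACB·A·BAC·ACB·ACB·A·BAC·ACB·BAC·ACB·A·ACB·A·BAC
    A ↦ ACB
    B ↦ BAC
    C ↦ A

A->ACB, B->BAC, C->A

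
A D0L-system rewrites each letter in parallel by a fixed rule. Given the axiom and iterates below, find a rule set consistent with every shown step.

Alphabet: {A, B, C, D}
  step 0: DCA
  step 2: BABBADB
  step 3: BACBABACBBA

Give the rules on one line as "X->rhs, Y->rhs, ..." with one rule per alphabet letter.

  step 2 ⇒ step 3: BABBADB ⇒ BA·C·BA·BA·C·B·BA
    A ↦ C
    B ↦ BA
    D ↦ B
    C ↦ DB  (constrained at step 0)

A->C, B->BA, C->DB, D->B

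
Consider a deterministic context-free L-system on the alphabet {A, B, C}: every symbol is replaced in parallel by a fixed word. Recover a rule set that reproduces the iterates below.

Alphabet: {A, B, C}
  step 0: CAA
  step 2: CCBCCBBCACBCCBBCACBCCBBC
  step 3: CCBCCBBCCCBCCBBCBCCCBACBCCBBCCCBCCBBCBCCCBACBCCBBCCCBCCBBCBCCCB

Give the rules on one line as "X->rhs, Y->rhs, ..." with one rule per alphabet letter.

  step 2 ⇒ step 3: CCBCCBBCACBCCBBCACBCCBBC ⇒ CCB·CCB·BC·CCB·CCB·BC·BC·CCB·ACB·CCB·BC·CCB·CCB·BC·BC·CCB·ACB·CCB·BC·CCB·CCB·BC·BC·CCB
    A ↦ ACB
    B ↦ BC
    C ↦ CCB

A->ACB, B->BC, C->CCB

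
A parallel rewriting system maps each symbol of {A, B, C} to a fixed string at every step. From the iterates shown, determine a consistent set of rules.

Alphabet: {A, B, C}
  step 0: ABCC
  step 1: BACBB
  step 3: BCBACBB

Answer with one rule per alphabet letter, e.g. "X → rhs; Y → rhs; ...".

  step 0 ⇒ step 1: ABCC ⇒ BA·C·B·B
    A ↦ BA
    B ↦ C
    C ↦ B

A->BA, B->C, C->B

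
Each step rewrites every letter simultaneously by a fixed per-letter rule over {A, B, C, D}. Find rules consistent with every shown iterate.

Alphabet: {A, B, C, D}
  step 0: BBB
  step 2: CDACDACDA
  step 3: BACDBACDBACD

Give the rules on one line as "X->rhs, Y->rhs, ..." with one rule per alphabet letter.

A->CD, B->AD, C->B, D->A

  step 2 ⇒ step 3: CDACDACDA ⇒ B·A·CD·B·A·CD·B·A·CD
    A ↦ CD
    C ↦ B
    D ↦ A
    B ↦ AD  (constrained at step 0)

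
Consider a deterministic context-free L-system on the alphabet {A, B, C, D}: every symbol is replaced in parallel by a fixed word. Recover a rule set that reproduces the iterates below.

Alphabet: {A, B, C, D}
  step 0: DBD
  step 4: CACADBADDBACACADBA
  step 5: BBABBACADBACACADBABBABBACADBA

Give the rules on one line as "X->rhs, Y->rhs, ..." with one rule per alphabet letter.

  step 4 ⇒ step 5: CACADBADDBACACADBA ⇒ B·BA·B·BA·CA·D·BA·CA·CA·D·BA·B·BA·B·BA·CA·D·BA
    A ↦ BA
    B ↦ D
    C ↦ B
    D ↦ CA

A->BA, B->D, C->B, D->CA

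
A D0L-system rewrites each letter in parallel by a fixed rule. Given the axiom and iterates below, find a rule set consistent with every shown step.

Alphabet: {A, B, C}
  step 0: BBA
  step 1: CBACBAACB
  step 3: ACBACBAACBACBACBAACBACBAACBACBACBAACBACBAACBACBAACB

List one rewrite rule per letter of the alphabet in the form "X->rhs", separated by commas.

A->ACB, B->CBA, C->A

  step 0 ⇒ step 1: BBA ⇒ CBA·CBA·ACB
    A ↦ ACB
    B ↦ CBA
    C ↦ A  (constrained at step 1)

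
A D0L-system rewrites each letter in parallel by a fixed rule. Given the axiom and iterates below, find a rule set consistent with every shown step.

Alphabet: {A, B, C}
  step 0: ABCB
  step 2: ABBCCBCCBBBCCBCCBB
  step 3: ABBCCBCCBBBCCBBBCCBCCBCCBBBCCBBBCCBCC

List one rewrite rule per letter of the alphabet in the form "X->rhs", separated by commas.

  step 2 ⇒ step 3: ABBCCBCCBBBCCBCCBB ⇒ AB·BCC·BCC·B·B·BCC·B·B·BCC·BCC·BCC·B·B·BCC·B·B·BCC·BCC
    A ↦ AB
    B ↦ BCC
    C ↦ B

A->AB, B->BCC, C->B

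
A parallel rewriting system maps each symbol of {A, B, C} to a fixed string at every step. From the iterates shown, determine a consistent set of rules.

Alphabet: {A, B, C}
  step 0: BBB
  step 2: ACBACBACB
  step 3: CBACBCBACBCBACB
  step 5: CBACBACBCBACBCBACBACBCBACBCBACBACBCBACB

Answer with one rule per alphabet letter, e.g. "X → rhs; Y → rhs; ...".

A->CB, B->CB, C->A

  step 2 ⇒ step 3: ACBACBACB ⇒ CB·A·CB·CB·A·CB·CB·A·CB
    A ↦ CB
    B ↦ CB
    C ↦ A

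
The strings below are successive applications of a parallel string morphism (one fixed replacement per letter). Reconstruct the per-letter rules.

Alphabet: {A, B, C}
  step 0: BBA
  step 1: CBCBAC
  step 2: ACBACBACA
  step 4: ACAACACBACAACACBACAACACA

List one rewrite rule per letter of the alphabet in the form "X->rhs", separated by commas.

  step 1 ⇒ step 2: CBCBAC ⇒ A·CB·A·CB·AC·A
    A ↦ AC
    B ↦ CB
    C ↦ A

A->AC, B->CB, C->A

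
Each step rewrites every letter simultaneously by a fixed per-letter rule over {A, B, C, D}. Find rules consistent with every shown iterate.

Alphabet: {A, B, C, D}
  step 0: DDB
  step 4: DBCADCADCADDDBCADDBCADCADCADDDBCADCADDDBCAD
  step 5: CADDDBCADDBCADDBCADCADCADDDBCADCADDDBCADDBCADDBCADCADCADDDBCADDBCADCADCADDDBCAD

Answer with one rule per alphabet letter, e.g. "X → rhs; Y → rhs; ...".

  step 4 ⇒ step 5: DBCADCADCADDDBCADDBCADCADCADDDBCADCADDDBCAD ⇒ CAD·D·D·B·CAD·D·B·CAD·D·B·CAD·CAD·CAD·D·D·B·CAD·CAD·D·D·B·CAD·D·B·CAD·D·B·CAD·CAD·CAD·D·D·B·CAD·D·B·CAD·CAD·CAD·D·D·B·CAD
    A ↦ B
    B ↦ D
    C ↦ D
    D ↦ CAD

A->B, B->D, C->D, D->CAD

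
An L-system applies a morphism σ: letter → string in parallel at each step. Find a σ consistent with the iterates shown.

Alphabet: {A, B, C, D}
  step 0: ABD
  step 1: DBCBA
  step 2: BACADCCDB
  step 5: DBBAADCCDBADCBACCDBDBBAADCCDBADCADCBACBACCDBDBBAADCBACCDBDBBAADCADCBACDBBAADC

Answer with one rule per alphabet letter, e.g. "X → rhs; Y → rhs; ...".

  step 1 ⇒ step 2: DBCBA ⇒ BA·C·ADC·C·DB
    A ↦ DB
    B ↦ C
    C ↦ ADC
    D ↦ BA

A->DB, B->C, C->ADC, D->BA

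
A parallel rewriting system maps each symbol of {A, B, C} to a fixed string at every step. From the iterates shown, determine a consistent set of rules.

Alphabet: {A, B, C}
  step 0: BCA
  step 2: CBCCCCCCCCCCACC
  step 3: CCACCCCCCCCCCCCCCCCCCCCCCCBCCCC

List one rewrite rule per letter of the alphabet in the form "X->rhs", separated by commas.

A->CB, B->ACC, C->CC

  step 2 ⇒ step 3: CBCCCCCCCCCCACC ⇒ CC·ACC·CC·CC·CC·CC·CC·CC·CC·CC·CC·CC·CB·CC·CC
    A ↦ CB
    B ↦ ACC
    C ↦ CC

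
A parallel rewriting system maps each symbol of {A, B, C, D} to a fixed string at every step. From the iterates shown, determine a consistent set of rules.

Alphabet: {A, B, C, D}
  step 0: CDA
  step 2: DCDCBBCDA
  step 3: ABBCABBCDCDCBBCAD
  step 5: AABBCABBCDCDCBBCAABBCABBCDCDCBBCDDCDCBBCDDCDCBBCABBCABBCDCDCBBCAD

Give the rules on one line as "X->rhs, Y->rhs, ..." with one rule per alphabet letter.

  step 2 ⇒ step 3: DCDCBBCDA ⇒ A·BBC·A·BBC·DC·DC·BBC·A·D
    A ↦ D
    B ↦ DC
    C ↦ BBC
    D ↦ A

A->D, B->DC, C->BBC, D->A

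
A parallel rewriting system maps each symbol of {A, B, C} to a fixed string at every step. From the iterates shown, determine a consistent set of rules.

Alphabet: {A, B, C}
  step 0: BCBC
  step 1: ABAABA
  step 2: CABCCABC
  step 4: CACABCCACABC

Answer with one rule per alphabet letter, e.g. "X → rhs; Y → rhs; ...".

A->C, B->AB, C->A

  step 1 ⇒ step 2: ABAABA ⇒ C·AB·C·C·AB·C
    A ↦ C
    B ↦ AB
  step 0 ⇒ step 1: BCBC ⇒ AB·A·AB·A
    C ↦ A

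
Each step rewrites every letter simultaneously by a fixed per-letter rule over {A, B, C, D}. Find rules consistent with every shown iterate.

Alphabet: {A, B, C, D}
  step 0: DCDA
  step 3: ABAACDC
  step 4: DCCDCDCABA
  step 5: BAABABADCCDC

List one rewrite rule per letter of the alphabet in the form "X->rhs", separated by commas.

  step 4 ⇒ step 5: DCCDCDCABA ⇒ B·A·A·B·A·B·A·DC·C·DC
    A ↦ DC
    B ↦ C
    C ↦ A
    D ↦ B

A->DC, B->C, C->A, D->B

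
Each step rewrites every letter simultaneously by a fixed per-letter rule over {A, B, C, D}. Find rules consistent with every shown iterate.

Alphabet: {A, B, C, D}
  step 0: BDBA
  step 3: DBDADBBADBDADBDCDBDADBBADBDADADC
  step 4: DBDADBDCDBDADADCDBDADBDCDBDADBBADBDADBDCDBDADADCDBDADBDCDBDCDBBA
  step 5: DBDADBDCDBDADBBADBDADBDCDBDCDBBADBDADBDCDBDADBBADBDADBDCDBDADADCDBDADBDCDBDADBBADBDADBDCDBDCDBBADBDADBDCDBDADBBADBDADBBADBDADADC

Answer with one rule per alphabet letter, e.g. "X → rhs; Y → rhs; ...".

  step 4 ⇒ step 5: DBDADBDCDBDADADCDBDADBDCDBDADBBADBDADBDCDBDADADCDBDADBDCDBDCDBBA ⇒ DB·DA·DB·DC·DB·DA·DB·BA·DB·DA·DB·DC·DB·DC·DB·BA·DB·DA·DB·DC·DB·DA·DB·BA·DB·DA·DB·DC·DB·DA·DA·DC·DB·DA·DB·DC·DB·DA·DB·BA·DB·DA·DB·DC·DB·DC·DB·BA·DB·DA·DB·DC·DB·DA·DB·BA·DB·DA·DB·BA·DB·DA·DA·DC
    A ↦ DC
    B ↦ DA
    C ↦ BA
    D ↦ DB

A->DC, B->DA, C->BA, D->DB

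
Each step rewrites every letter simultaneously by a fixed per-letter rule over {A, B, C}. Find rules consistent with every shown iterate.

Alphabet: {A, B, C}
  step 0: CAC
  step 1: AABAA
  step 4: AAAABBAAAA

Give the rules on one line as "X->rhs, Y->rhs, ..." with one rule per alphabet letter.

  step 0 ⇒ step 1: CAC ⇒ AA·B·AA
    A ↦ B
    C ↦ AA
    B ↦ C  (constrained at step 1)

A->B, B->C, C->AA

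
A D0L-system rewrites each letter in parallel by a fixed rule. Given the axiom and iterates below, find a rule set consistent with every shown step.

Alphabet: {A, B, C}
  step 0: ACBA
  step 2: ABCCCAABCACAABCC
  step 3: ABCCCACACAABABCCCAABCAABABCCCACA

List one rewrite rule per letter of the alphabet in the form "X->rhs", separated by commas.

A->AB, B->CC, C->CA

  step 2 ⇒ step 3: ABCCCAABCACAABCC ⇒ AB·CC·CA·CA·CA·AB·AB·CC·CA·AB·CA·AB·AB·CC·CA·CA
    A ↦ AB
    B ↦ CC
    C ↦ CA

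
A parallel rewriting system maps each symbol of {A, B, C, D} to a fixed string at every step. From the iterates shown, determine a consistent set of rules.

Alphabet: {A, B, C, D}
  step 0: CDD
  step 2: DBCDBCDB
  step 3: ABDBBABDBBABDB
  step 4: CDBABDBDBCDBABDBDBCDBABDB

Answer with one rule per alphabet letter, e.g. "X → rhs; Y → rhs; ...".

A->C, B->DB, C->B, D->AB

  step 3 ⇒ step 4: ABDBBABDBBABDB ⇒ C·DB·AB·DB·DB·C·DB·AB·DB·DB·C·DB·AB·DB
    A ↦ C
    B ↦ DB
    D ↦ AB
  step 2 ⇒ step 3: DBCDBCDB ⇒ AB·DB·B·AB·DB·B·AB·DB
    C ↦ B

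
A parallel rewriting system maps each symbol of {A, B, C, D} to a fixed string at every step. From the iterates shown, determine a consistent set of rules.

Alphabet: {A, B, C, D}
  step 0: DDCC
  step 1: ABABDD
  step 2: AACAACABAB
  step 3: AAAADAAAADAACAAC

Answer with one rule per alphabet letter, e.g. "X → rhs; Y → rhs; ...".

A->AA, B->C, C->D, D->AB

  step 2 ⇒ step 3: AACAACABAB ⇒ AA·AA·D·AA·AA·D·AA·C·AA·C
    A ↦ AA
    B ↦ C
    C ↦ D
  step 0 ⇒ step 1: DDCC ⇒ AB·AB·D·D
    D ↦ AB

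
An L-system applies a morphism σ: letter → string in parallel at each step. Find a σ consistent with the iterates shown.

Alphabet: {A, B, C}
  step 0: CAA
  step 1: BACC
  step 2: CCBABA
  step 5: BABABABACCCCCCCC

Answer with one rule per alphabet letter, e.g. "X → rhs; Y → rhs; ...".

  step 1 ⇒ step 2: BACC ⇒ C·C·BA·BA
    A ↦ C
    B ↦ C
    C ↦ BA

A->C, B->C, C->BA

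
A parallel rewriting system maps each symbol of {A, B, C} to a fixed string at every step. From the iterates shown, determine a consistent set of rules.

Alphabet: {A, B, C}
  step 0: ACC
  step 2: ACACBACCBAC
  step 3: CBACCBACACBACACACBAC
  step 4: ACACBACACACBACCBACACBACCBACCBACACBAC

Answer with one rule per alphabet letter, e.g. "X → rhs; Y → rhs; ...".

  step 3 ⇒ step 4: CBACCBACACBACACACBAC ⇒ AC·A·CB·AC·AC·A·CB·AC·CB·AC·A·CB·AC·CB·AC·CB·AC·A·CB·AC
    A ↦ CB
    B ↦ A
    C ↦ AC

A->CB, B->A, C->AC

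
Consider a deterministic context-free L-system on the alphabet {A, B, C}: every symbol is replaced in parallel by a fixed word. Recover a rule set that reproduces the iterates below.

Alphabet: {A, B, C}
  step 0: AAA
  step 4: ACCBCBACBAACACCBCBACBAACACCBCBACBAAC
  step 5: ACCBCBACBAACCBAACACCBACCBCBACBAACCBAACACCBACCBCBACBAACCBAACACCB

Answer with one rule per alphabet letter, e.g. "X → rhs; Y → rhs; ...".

  step 4 ⇒ step 5: ACCBCBACBAACACCBCBACBAACACCBCBACBAAC ⇒ AC·CB·CB·A·CB·A·AC·CB·A·AC·AC·CB·AC·CB·CB·A·CB·A·AC·CB·A·AC·AC·CB·AC·CB·CB·A·CB·A·AC·CB·A·AC·AC·CB
    A ↦ AC
    B ↦ A
    C ↦ CB

A->AC, B->A, C->CB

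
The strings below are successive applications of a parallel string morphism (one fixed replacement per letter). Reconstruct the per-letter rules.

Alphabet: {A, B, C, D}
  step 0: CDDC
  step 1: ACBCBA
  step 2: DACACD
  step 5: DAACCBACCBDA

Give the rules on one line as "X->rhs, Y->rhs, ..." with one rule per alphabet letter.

  step 1 ⇒ step 2: ACBCBA ⇒ D·A·C·A·C·D
    A ↦ D
    B ↦ C
    C ↦ A
  step 0 ⇒ step 1: CDDC ⇒ A·CB·CB·A
    D ↦ CB

A->D, B->C, C->A, D->CB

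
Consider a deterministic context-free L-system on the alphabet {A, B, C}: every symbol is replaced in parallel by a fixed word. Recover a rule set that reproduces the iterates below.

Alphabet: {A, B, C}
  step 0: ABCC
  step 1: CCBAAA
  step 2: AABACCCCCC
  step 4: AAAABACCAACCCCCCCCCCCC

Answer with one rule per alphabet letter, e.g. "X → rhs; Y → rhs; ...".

A->CC, B->BA, C->A

  step 1 ⇒ step 2: CCBAAA ⇒ A·A·BA·CC·CC·CC
    A ↦ CC
    B ↦ BA
    C ↦ A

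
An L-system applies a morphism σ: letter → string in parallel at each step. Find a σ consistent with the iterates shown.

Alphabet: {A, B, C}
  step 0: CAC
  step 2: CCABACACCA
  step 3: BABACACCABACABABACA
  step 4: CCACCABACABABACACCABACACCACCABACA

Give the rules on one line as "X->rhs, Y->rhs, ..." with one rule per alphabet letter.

A->CA, B->C, C->BA

  step 3 ⇒ step 4: BABACACCABACABABACA ⇒ C·CA·C·CA·BA·CA·BA·BA·CA·C·CA·BA·CA·C·CA·C·CA·BA·CA
    A ↦ CA
    B ↦ C
    C ↦ BA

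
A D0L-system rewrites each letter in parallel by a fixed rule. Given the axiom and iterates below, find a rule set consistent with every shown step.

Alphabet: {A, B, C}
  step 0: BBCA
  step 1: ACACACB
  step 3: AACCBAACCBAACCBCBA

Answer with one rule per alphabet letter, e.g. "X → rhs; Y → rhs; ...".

A->CB, B->AC, C->A

  step 0 ⇒ step 1: BBCA ⇒ AC·AC·A·CB
    A ↦ CB
    B ↦ AC
    C ↦ A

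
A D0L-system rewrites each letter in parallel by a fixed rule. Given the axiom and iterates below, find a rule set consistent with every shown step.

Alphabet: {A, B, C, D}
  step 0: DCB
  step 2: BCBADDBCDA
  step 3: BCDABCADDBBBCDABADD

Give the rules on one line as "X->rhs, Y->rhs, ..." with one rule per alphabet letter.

  step 2 ⇒ step 3: BCBADDBCDA ⇒ BC·DA·BC·ADD·B·B·BC·DA·B·ADD
    A ↦ ADD
    B ↦ BC
    C ↦ DA
    D ↦ B

A->ADD, B->BC, C->DA, D->B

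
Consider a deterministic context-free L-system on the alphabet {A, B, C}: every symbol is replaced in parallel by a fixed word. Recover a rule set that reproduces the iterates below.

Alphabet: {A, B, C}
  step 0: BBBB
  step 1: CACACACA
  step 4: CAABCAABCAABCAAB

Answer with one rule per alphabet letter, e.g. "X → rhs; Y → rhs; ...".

A->B, B->CA, C->A

  step 0 ⇒ step 1: BBBB ⇒ CA·CA·CA·CA
    B ↦ CA
    A ↦ B  (constrained at step 1)
    C ↦ A  (constrained at step 1)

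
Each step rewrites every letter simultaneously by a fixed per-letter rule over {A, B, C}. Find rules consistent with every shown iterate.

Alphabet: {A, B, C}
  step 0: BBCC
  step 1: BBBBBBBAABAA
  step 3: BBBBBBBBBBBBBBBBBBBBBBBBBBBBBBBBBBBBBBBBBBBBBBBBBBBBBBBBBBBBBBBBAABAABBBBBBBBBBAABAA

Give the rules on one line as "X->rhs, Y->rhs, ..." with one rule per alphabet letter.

  step 0 ⇒ step 1: BBCC ⇒ BBB·BBB·BAA·BAA
    B ↦ BBB
    C ↦ BAA
    A ↦ C  (constrained at step 1)

A->C, B->BBB, C->BAA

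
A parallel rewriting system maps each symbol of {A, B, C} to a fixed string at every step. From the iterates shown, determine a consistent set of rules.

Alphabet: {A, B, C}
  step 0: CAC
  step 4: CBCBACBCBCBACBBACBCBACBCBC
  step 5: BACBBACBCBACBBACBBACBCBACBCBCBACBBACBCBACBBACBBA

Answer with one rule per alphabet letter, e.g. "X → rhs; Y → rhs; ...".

A->C, B->CB, C->BA

  step 4 ⇒ step 5: CBCBACBCBCBACBBACBCBACBCBC ⇒ BA·CB·BA·CB·C·BA·CB·BA·CB·BA·CB·C·BA·CB·CB·C·BA·CB·BA·CB·C·BA·CB·BA·CB·BA
    A ↦ C
    B ↦ CB
    C ↦ BA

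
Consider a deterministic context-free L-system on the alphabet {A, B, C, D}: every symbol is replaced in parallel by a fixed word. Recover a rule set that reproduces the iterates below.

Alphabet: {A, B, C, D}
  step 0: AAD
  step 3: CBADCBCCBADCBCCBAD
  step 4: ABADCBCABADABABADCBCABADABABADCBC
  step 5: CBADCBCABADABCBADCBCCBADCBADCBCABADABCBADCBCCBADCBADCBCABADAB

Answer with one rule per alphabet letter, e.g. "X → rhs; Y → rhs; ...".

  step 4 ⇒ step 5: ABADCBCABADABABADCBCABADABABADCBC ⇒ CB·AD·CB·C·AB·AD·AB·CB·AD·CB·C·CB·AD·CB·AD·CB·C·AB·AD·AB·CB·AD·CB·C·CB·AD·CB·AD·CB·C·AB·AD·AB
    A ↦ CB
    B ↦ AD
    C ↦ AB
    D ↦ C

A->CB, B->AD, C->AB, D->C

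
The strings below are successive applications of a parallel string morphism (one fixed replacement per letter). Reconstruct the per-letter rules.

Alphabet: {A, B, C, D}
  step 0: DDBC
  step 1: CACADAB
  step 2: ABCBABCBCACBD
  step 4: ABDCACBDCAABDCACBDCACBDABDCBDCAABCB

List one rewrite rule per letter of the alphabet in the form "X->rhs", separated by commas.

A->CB, B->D, C->AB, D->CA

  step 1 ⇒ step 2: CACADAB ⇒ AB·CB·AB·CB·CA·CB·D
    A ↦ CB
    B ↦ D
    C ↦ AB
    D ↦ CA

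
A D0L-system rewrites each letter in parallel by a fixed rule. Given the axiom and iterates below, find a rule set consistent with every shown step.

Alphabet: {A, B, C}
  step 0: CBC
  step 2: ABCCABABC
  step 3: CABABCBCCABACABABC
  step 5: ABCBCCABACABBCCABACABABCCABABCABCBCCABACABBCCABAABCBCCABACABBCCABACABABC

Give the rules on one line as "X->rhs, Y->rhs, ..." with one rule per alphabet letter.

  step 2 ⇒ step 3: ABCCABABC ⇒ CAB·A·BC·BC·CAB·A·CAB·A·BC
    A ↦ CAB
    B ↦ A
    C ↦ BC

A->CAB, B->A, C->BC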